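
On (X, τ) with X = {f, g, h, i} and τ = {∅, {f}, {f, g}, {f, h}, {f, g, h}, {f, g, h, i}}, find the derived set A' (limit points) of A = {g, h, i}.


A' = {i}

For each x ∈ X, list the open sets U ∈ τ with x ∈ U, then check whether U ∩ (A ∖ {x}) ≠ ∅ for every such U.
  x = f: open {f} ∋ x has {f} ∩ (A ∖ {f}) = ∅, so x is NOT a limit point.
  x = g: open {f, g} ∋ x has {f, g} ∩ (A ∖ {g}) = ∅, so x is NOT a limit point.
  x = h: open {f, h} ∋ x has {f, h} ∩ (A ∖ {h}) = ∅, so x is NOT a limit point.
  x = i: opens ∋ x are {f, g, h, i}; each meets A ∖ {i}, so x IS a limit point.
Collecting: A' = {i}.


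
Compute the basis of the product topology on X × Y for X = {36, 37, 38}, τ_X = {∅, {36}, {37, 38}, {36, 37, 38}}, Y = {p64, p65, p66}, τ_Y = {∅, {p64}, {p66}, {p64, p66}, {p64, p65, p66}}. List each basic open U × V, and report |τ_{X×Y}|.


Basis B = {∅ × ∅, {36} × {p64}, {36} × {p66}, {36} × {p64, p66}, {37, 38} × {p64}, {37, 38} × {p66}, {36} × {p64, p65, p66}, {36, 37, 38} × {p64}, {36, 37, 38} × {p66}, {37, 38} × {p64, p66}, {36, 37, 38} × {p64, p66}, {37, 38} × {p64, p65, p66}, {36, 37, 38} × {p64, p65, p66}}; |τ_{X×Y}| = 25.

Enumerate products U × V with U ∈ τ_X, V ∈ τ_Y (deduplicated):
  ∅ × ∅ = {} (∅)
  {36} × {p64} = {(36,p64)}
  {36} × {p66} = {(36,p66)}
  {36} × {p64, p66} = {(36,p64), (36,p66)}
  {37, 38} × {p64} = {(37,p64), (38,p64)}
  {37, 38} × {p66} = {(37,p66), (38,p66)}
  {36} × {p64, p65, p66} = {(36,p64), (36,p65), (36,p66)}
  {36, 37, 38} × {p64} = {(36,p64), (37,p64), (38,p64)}
  {36, 37, 38} × {p66} = {(36,p66), (37,p66), (38,p66)}
  {37, 38} × {p64, p66} = {(37,p64), (37,p66), (38,p64), (38,p66)}
  {36, 37, 38} × {p64, p66} = {(36,p64), (36,p66), (37,p64), (37,p66), (38,p64), (38,p66)}
  {37, 38} × {p64, p65, p66} = {(37,p64), (37,p65), (37,p66), (38,p64), (38,p65), (38,p66)}
  {36, 37, 38} × {p64, p65, p66} = {(36,p64), (36,p65), (36,p66), (37,p64), (37,p65), (37,p66), (38,p64), (38,p65), (38,p66)}
These 13 distinct sets form the basis B.
Close under arbitrary unions to get τ_{X×Y}; counting gives |τ_{X×Y}| = 25.


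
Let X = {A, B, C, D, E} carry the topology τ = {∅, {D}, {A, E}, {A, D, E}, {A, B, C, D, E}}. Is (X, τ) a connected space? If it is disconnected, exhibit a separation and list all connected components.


(X, τ) is connected.

Find clopen sets (U ∈ τ with X ∖ U ∈ τ):
  U = ∅, X ∖ U = {A, B, C, D, E} — both open, so U is clopen.
  U = {A, B, C, D, E}, X ∖ U = ∅ — both open, so U is clopen.
Only trivial clopens (∅ and X) exist, so (X, τ) is connected.
Compute connected components by grouping points that agree on all clopens:
  component: {A, B, C, D, E}


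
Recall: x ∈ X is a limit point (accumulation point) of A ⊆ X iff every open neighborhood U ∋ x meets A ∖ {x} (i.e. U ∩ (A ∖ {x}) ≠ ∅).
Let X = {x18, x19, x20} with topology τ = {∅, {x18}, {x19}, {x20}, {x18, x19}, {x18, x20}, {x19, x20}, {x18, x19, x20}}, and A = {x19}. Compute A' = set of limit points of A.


A' = ∅

For each x ∈ X, list the open sets U ∈ τ with x ∈ U, then check whether U ∩ (A ∖ {x}) ≠ ∅ for every such U.
  x = x18: open {x18} ∋ x has {x18} ∩ (A ∖ {x18}) = ∅, so x is NOT a limit point.
  x = x19: open {x19} ∋ x has {x19} ∩ (A ∖ {x19}) = ∅, so x is NOT a limit point.
  x = x20: open {x20} ∋ x has {x20} ∩ (A ∖ {x20}) = ∅, so x is NOT a limit point.
Collecting: A' = ∅.


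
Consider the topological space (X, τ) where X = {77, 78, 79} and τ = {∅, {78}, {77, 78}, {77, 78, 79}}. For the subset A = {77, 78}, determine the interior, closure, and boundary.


int(A) = {77, 78}, cl(A) = {77, 78, 79}, ∂A = {79}.

Closed sets in (X, τ) are complements of opens:
  closed(X, τ) = {∅, {79}, {77, 79}, {77, 78, 79}}.
int(A) = ⋃ {U ∈ τ : U ⊆ A}. Opens contained in A: ∅, {78}, {77, 78}.
Taking the union of these: int(A) = {77, 78}.
cl(A) = ⋂ {C closed : A ⊆ C}. Closed sets containing A: {77, 78, 79}.
Intersecting these: cl(A) = {77, 78, 79}.
∂A = cl(A) ∖ int(A) = {77, 78, 79} ∖ {77, 78} = {79}.


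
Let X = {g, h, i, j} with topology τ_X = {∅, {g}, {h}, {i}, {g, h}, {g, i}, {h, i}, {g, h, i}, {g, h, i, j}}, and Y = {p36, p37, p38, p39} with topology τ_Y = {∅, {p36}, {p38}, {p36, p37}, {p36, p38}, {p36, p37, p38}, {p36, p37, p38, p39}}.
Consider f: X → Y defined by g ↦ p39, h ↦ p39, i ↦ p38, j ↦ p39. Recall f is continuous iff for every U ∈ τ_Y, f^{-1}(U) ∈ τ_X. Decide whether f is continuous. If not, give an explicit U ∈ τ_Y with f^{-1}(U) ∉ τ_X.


f IS continuous.

Compute f^{-1}(U) for each U ∈ τ_Y:
  U = ∅: f^{-1}(U) = ∅ ∈ τ_X ✓.
  U = {p36}: f^{-1}(U) = ∅ ∈ τ_X ✓.
  U = {p38}: f^{-1}(U) = {i} ∈ τ_X ✓.
  U = {p36, p37}: f^{-1}(U) = ∅ ∈ τ_X ✓.
  U = {p36, p38}: f^{-1}(U) = {i} ∈ τ_X ✓.
  U = {p36, p37, p38}: f^{-1}(U) = {i} ∈ τ_X ✓.
  U = {p36, p37, p38, p39}: f^{-1}(U) = {g, h, i, j} ∈ τ_X ✓.
Every preimage lies in τ_X, so f IS continuous.


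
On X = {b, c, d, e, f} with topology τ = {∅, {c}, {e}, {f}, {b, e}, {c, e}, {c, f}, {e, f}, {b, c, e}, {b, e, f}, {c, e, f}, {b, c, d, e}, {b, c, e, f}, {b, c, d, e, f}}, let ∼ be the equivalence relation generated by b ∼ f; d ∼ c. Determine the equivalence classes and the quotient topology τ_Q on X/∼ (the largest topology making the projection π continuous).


X/∼ = {[b=f], [c=d], [e]}; |τ_Q| = 4.

Equivalence classes: [b=f], [c=d], [e].
Quotient map π: X → X/∼ sends b ↦ [b=f], c ↦ [c=d], d ↦ [c=d], e ↦ [e], f ↦ [b=f].
For each subset V ⊆ X/∼, compute π^{-1}(V) ⊆ X and check whether π^{-1}(V) ∈ τ. V is open in τ_Q iff π^{-1}(V) ∈ τ.
  V = {}: π^{-1}(V) = ∅ ∈ τ ✓.
  V = {[b=f]}: π^{-1}(V) = {b, f} ∉ τ ✗.
  V = {[c=d]}: π^{-1}(V) = {c, d} ∉ τ ✗.
  V = {[b=f], [c=d]}: π^{-1}(V) = {b, c, d, f} ∉ τ ✗.
  V = {[e]}: π^{-1}(V) = {e} ∈ τ ✓.
  V = {[b=f], [e]}: π^{-1}(V) = {b, e, f} ∈ τ ✓.
  V = {[c=d], [e]}: π^{-1}(V) = {c, d, e} ∉ τ ✗.
  V = {[b=f], [c=d], [e]}: π^{-1}(V) = {b, c, d, e, f} ∈ τ ✓.
Open sets in the quotient: τ_Q = {{}, {[e]}, {[b=f], [e]}, {[b=f], [c=d], [e]}} (4 elements).


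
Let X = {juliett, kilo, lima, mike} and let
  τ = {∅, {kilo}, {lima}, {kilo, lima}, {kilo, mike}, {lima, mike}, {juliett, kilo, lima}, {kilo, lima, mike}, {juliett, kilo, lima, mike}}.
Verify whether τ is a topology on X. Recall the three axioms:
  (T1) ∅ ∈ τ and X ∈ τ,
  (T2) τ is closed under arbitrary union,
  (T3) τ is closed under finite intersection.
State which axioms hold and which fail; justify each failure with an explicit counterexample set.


τ is NOT a topology on X.

Axiom (T1): ∅ ∈ τ? Yes; X ∈ τ? Yes.
Axiom (T2/T3): check pairwise unions and intersections of members of τ.
Counterexample for (T3): {kilo, mike} ∩ {lima, mike} = {mike} ∉ τ. Therefore τ is NOT a topology.


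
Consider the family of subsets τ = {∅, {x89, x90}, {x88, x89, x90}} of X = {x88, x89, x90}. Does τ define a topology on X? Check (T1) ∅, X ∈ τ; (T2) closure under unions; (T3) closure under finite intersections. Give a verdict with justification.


τ IS a topology on X.

Axiom (T1): ∅ ∈ τ? Yes; X ∈ τ? Yes.
Axiom (T2/T3): check pairwise unions and intersections of members of τ.
All pairwise intersections and unions checked — each lies in τ. Therefore τ satisfies (T1), (T2), (T3): it IS a topology on X.


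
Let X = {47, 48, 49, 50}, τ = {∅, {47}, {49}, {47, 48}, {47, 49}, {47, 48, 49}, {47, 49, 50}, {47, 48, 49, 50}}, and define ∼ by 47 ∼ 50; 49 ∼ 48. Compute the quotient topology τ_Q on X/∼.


X/∼ = {[47=50], [48=49]}; |τ_Q| = 2.

Equivalence classes: [47=50], [48=49].
Quotient map π: X → X/∼ sends 47 ↦ [47=50], 48 ↦ [48=49], 49 ↦ [48=49], 50 ↦ [47=50].
For each subset V ⊆ X/∼, compute π^{-1}(V) ⊆ X and check whether π^{-1}(V) ∈ τ. V is open in τ_Q iff π^{-1}(V) ∈ τ.
  V = {}: π^{-1}(V) = ∅ ∈ τ ✓.
  V = {[47=50]}: π^{-1}(V) = {47, 50} ∉ τ ✗.
  V = {[48=49]}: π^{-1}(V) = {48, 49} ∉ τ ✗.
  V = {[47=50], [48=49]}: π^{-1}(V) = {47, 48, 49, 50} ∈ τ ✓.
Open sets in the quotient: τ_Q = {{}, {[47=50], [48=49]}} (2 elements).


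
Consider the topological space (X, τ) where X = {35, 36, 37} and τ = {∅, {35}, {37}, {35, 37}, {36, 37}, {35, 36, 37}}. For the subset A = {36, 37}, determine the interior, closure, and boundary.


int(A) = {36, 37}, cl(A) = {36, 37}, ∂A = ∅.

Closed sets in (X, τ) are complements of opens:
  closed(X, τ) = {∅, {35}, {36}, {35, 36}, {36, 37}, {35, 36, 37}}.
int(A) = ⋃ {U ∈ τ : U ⊆ A}. Opens contained in A: ∅, {37}, {36, 37}.
Taking the union of these: int(A) = {36, 37}.
cl(A) = ⋂ {C closed : A ⊆ C}. Closed sets containing A: {36, 37}, {35, 36, 37}.
Intersecting these: cl(A) = {36, 37}.
∂A = cl(A) ∖ int(A) = {36, 37} ∖ {36, 37} = ∅.


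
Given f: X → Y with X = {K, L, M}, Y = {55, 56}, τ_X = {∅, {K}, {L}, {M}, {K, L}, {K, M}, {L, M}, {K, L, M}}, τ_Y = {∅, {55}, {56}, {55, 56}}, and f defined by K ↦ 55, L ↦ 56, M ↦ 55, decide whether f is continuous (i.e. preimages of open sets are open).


f IS continuous.

Compute f^{-1}(U) for each U ∈ τ_Y:
  U = ∅: f^{-1}(U) = ∅ ∈ τ_X ✓.
  U = {55}: f^{-1}(U) = {K, M} ∈ τ_X ✓.
  U = {56}: f^{-1}(U) = {L} ∈ τ_X ✓.
  U = {55, 56}: f^{-1}(U) = {K, L, M} ∈ τ_X ✓.
Every preimage lies in τ_X, so f IS continuous.


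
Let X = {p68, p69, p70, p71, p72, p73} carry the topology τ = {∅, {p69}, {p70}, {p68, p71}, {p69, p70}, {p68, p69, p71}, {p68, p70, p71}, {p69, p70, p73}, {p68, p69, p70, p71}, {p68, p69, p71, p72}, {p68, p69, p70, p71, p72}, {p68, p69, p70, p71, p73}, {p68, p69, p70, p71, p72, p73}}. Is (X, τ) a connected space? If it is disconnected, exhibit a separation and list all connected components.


(X, τ) is connected.

Find clopen sets (U ∈ τ with X ∖ U ∈ τ):
  U = ∅, X ∖ U = {p68, p69, p70, p71, p72, p73} — both open, so U is clopen.
  U = {p68, p69, p70, p71, p72, p73}, X ∖ U = ∅ — both open, so U is clopen.
Only trivial clopens (∅ and X) exist, so (X, τ) is connected.
Compute connected components by grouping points that agree on all clopens:
  component: {p68, p69, p70, p71, p72, p73}


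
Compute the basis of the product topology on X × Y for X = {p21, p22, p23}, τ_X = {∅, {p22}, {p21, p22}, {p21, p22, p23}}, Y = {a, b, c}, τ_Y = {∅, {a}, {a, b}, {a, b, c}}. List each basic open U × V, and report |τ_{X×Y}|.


Basis B = {∅ × ∅, {p22} × {a}, {p21, p22} × {a}, {p22} × {a, b}, {p21, p22, p23} × {a}, {p22} × {a, b, c}, {p21, p22} × {a, b}, {p21, p22} × {a, b, c}, {p21, p22, p23} × {a, b}, {p21, p22, p23} × {a, b, c}}; |τ_{X×Y}| = 20.

Enumerate products U × V with U ∈ τ_X, V ∈ τ_Y (deduplicated):
  ∅ × ∅ = {} (∅)
  {p22} × {a} = {(p22,a)}
  {p21, p22} × {a} = {(p21,a), (p22,a)}
  {p22} × {a, b} = {(p22,a), (p22,b)}
  {p21, p22, p23} × {a} = {(p21,a), (p22,a), (p23,a)}
  {p22} × {a, b, c} = {(p22,a), (p22,b), (p22,c)}
  {p21, p22} × {a, b} = {(p21,a), (p21,b), (p22,a), (p22,b)}
  {p21, p22} × {a, b, c} = {(p21,a), (p21,b), (p21,c), (p22,a), (p22,b), (p22,c)}
  {p21, p22, p23} × {a, b} = {(p21,a), (p21,b), (p22,a), (p22,b), (p23,a), (p23,b)}
  {p21, p22, p23} × {a, b, c} = {(p21,a), (p21,b), (p21,c), (p22,a), (p22,b), (p22,c), (p23,a), (p23,b), (p23,c)}
These 10 distinct sets form the basis B.
Close under arbitrary unions to get τ_{X×Y}; counting gives |τ_{X×Y}| = 20.


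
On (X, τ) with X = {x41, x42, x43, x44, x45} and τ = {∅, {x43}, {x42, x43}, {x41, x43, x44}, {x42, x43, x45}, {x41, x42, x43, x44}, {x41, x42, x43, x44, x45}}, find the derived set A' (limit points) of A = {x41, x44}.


A' = {x41, x44}

For each x ∈ X, list the open sets U ∈ τ with x ∈ U, then check whether U ∩ (A ∖ {x}) ≠ ∅ for every such U.
  x = x41: opens ∋ x are {x41, x43, x44}, {x41, x42, x43, x44}, {x41, x42, x43, x44, x45}; each meets A ∖ {x41}, so x IS a limit point.
  x = x42: open {x42, x43} ∋ x has {x42, x43} ∩ (A ∖ {x42}) = ∅, so x is NOT a limit point.
  x = x43: open {x43} ∋ x has {x43} ∩ (A ∖ {x43}) = ∅, so x is NOT a limit point.
  x = x44: opens ∋ x are {x41, x43, x44}, {x41, x42, x43, x44}, {x41, x42, x43, x44, x45}; each meets A ∖ {x44}, so x IS a limit point.
  x = x45: open {x42, x43, x45} ∋ x has {x42, x43, x45} ∩ (A ∖ {x45}) = ∅, so x is NOT a limit point.
Collecting: A' = {x41, x44}.


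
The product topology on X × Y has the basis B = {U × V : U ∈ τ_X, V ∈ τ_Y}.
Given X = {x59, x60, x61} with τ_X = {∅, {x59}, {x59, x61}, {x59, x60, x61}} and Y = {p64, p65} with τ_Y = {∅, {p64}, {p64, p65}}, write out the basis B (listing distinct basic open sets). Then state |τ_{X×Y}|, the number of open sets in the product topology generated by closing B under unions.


Basis B = {∅ × ∅, {x59} × {p64}, {x59} × {p64, p65}, {x59, x61} × {p64}, {x59, x60, x61} × {p64}, {x59, x61} × {p64, p65}, {x59, x60, x61} × {p64, p65}}; |τ_{X×Y}| = 10.

Enumerate products U × V with U ∈ τ_X, V ∈ τ_Y (deduplicated):
  ∅ × ∅ = {} (∅)
  {x59} × {p64} = {(x59,p64)}
  {x59} × {p64, p65} = {(x59,p64), (x59,p65)}
  {x59, x61} × {p64} = {(x59,p64), (x61,p64)}
  {x59, x60, x61} × {p64} = {(x59,p64), (x60,p64), (x61,p64)}
  {x59, x61} × {p64, p65} = {(x59,p64), (x59,p65), (x61,p64), (x61,p65)}
  {x59, x60, x61} × {p64, p65} = {(x59,p64), (x59,p65), (x60,p64), (x60,p65), (x61,p64), (x61,p65)}
These 7 distinct sets form the basis B.
Close under arbitrary unions to get τ_{X×Y}; counting gives |τ_{X×Y}| = 10.


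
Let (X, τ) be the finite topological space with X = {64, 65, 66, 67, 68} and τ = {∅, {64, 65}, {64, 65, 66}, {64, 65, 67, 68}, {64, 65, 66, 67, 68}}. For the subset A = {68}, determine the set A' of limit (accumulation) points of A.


A' = {67}

For each x ∈ X, list the open sets U ∈ τ with x ∈ U, then check whether U ∩ (A ∖ {x}) ≠ ∅ for every such U.
  x = 64: open {64, 65} ∋ x has {64, 65} ∩ (A ∖ {64}) = ∅, so x is NOT a limit point.
  x = 65: open {64, 65} ∋ x has {64, 65} ∩ (A ∖ {65}) = ∅, so x is NOT a limit point.
  x = 66: open {64, 65, 66} ∋ x has {64, 65, 66} ∩ (A ∖ {66}) = ∅, so x is NOT a limit point.
  x = 67: opens ∋ x are {64, 65, 67, 68}, {64, 65, 66, 67, 68}; each meets A ∖ {67}, so x IS a limit point.
  x = 68: open {64, 65, 67, 68} ∋ x has {64, 65, 67, 68} ∩ (A ∖ {68}) = ∅, so x is NOT a limit point.
Collecting: A' = {67}.


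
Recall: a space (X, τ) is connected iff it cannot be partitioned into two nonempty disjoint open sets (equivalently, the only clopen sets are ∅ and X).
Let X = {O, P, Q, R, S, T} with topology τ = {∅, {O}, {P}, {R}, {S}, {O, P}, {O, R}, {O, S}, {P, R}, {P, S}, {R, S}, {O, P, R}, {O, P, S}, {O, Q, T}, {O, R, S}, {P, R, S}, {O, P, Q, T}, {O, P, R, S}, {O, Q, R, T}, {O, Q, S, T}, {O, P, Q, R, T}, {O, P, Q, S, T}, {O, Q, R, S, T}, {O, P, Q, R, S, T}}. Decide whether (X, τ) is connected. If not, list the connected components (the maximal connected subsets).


(X, τ) is disconnected; components = [{P}, {R}, {S}, {O, Q, T}].

Find clopen sets (U ∈ τ with X ∖ U ∈ τ):
  U = ∅, X ∖ U = {O, P, Q, R, S, T} — both open, so U is clopen.
  U = {P}, X ∖ U = {O, Q, R, S, T} — both open, so U is clopen.
  U = {R}, X ∖ U = {O, P, Q, S, T} — both open, so U is clopen.
  U = {S}, X ∖ U = {O, P, Q, R, T} — both open, so U is clopen.
  U = {P, R}, X ∖ U = {O, Q, S, T} — both open, so U is clopen.
  U = {P, S}, X ∖ U = {O, Q, R, T} — both open, so U is clopen.
  U = {R, S}, X ∖ U = {O, P, Q, T} — both open, so U is clopen.
  U = {O, Q, T}, X ∖ U = {P, R, S} — both open, so U is clopen.
  U = {P, R, S}, X ∖ U = {O, Q, T} — both open, so U is clopen.
  U = {O, P, Q, T}, X ∖ U = {R, S} — both open, so U is clopen.
  U = {O, Q, R, T}, X ∖ U = {P, S} — both open, so U is clopen.
  U = {O, Q, S, T}, X ∖ U = {P, R} — both open, so U is clopen.
  U = {O, P, Q, R, T}, X ∖ U = {S} — both open, so U is clopen.
  U = {O, P, Q, S, T}, X ∖ U = {R} — both open, so U is clopen.
  U = {O, Q, R, S, T}, X ∖ U = {P} — both open, so U is clopen.
  U = {O, P, Q, R, S, T}, X ∖ U = ∅ — both open, so U is clopen.
Nontrivial clopen(s) exist: e.g. {P, R, S}. So (X, τ) is disconnected.
Compute connected components by grouping points that agree on all clopens:
  component: {P}
  component: {R}
  component: {S}
  component: {O, Q, T}


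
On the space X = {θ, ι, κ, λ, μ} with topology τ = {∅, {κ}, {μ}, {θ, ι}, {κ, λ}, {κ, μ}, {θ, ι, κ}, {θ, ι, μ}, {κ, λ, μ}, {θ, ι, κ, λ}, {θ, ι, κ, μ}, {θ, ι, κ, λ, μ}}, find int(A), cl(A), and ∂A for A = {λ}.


int(A) = ∅, cl(A) = {λ}, ∂A = {λ}.

Closed sets in (X, τ) are complements of opens:
  closed(X, τ) = {∅, {λ}, {μ}, {θ, ι}, {κ, λ}, {λ, μ}, {θ, ι, λ}, {θ, ι, μ}, {κ, λ, μ}, {θ, ι, κ, λ}, {θ, ι, λ, μ}, {θ, ι, κ, λ, μ}}.
int(A) = ⋃ {U ∈ τ : U ⊆ A}. Opens contained in A: ∅.
Taking the union of these: int(A) = ∅.
cl(A) = ⋂ {C closed : A ⊆ C}. Closed sets containing A: {λ}, {κ, λ}, {λ, μ}, {θ, ι, λ}, {κ, λ, μ}, {θ, ι, κ, λ}, {θ, ι, λ, μ}, {θ, ι, κ, λ, μ}.
Intersecting these: cl(A) = {λ}.
∂A = cl(A) ∖ int(A) = {λ} ∖ ∅ = {λ}.


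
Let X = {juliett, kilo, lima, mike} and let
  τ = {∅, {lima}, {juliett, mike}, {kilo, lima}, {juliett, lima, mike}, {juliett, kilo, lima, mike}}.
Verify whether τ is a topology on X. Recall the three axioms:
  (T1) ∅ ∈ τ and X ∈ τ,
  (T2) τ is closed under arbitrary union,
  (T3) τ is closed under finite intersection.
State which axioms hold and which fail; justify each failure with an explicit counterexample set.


τ IS a topology on X.

Axiom (T1): ∅ ∈ τ? Yes; X ∈ τ? Yes.
Axiom (T2/T3): check pairwise unions and intersections of members of τ.
All pairwise intersections and unions checked — each lies in τ. Therefore τ satisfies (T1), (T2), (T3): it IS a topology on X.


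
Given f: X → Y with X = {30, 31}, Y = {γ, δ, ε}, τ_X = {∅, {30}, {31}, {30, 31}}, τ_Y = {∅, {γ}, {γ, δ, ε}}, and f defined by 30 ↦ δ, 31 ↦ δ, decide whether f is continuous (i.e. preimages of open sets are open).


f IS continuous.

Compute f^{-1}(U) for each U ∈ τ_Y:
  U = ∅: f^{-1}(U) = ∅ ∈ τ_X ✓.
  U = {γ}: f^{-1}(U) = ∅ ∈ τ_X ✓.
  U = {γ, δ, ε}: f^{-1}(U) = {30, 31} ∈ τ_X ✓.
Every preimage lies in τ_X, so f IS continuous.


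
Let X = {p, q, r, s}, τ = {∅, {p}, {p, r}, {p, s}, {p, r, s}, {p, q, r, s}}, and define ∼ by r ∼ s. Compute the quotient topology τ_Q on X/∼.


X/∼ = {[p], [q], [r=s]}; |τ_Q| = 4.

Equivalence classes: [p], [q], [r=s].
Quotient map π: X → X/∼ sends p ↦ [p], q ↦ [q], r ↦ [r=s], s ↦ [r=s].
For each subset V ⊆ X/∼, compute π^{-1}(V) ⊆ X and check whether π^{-1}(V) ∈ τ. V is open in τ_Q iff π^{-1}(V) ∈ τ.
  V = {}: π^{-1}(V) = ∅ ∈ τ ✓.
  V = {[p]}: π^{-1}(V) = {p} ∈ τ ✓.
  V = {[q]}: π^{-1}(V) = {q} ∉ τ ✗.
  V = {[p], [q]}: π^{-1}(V) = {p, q} ∉ τ ✗.
  V = {[r=s]}: π^{-1}(V) = {r, s} ∉ τ ✗.
  V = {[p], [r=s]}: π^{-1}(V) = {p, r, s} ∈ τ ✓.
  V = {[q], [r=s]}: π^{-1}(V) = {q, r, s} ∉ τ ✗.
  V = {[p], [q], [r=s]}: π^{-1}(V) = {p, q, r, s} ∈ τ ✓.
Open sets in the quotient: τ_Q = {{}, {[p]}, {[p], [r=s]}, {[p], [q], [r=s]}} (4 elements).


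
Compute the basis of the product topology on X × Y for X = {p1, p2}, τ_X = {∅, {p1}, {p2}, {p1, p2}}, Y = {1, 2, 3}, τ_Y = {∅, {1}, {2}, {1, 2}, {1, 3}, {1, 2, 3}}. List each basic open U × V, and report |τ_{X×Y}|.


Basis B = {∅ × ∅, {p1} × {1}, {p1} × {2}, {p2} × {1}, {p2} × {2}, {p1} × {1, 2}, {p1} × {1, 3}, {p1, p2} × {1}, {p1, p2} × {2}, {p2} × {1, 2}, {p2} × {1, 3}, {p1} × {1, 2, 3}, {p2} × {1, 2, 3}, {p1, p2} × {1, 2}, {p1, p2} × {1, 3}, {p1, p2} × {1, 2, 3}}; |τ_{X×Y}| = 36.

Enumerate products U × V with U ∈ τ_X, V ∈ τ_Y (deduplicated):
  ∅ × ∅ = {} (∅)
  {p1} × {1} = {(p1,1)}
  {p1} × {2} = {(p1,2)}
  {p2} × {1} = {(p2,1)}
  {p2} × {2} = {(p2,2)}
  {p1} × {1, 2} = {(p1,1), (p1,2)}
  {p1} × {1, 3} = {(p1,1), (p1,3)}
  {p1, p2} × {1} = {(p1,1), (p2,1)}
  {p1, p2} × {2} = {(p1,2), (p2,2)}
  {p2} × {1, 2} = {(p2,1), (p2,2)}
  {p2} × {1, 3} = {(p2,1), (p2,3)}
  {p1} × {1, 2, 3} = {(p1,1), (p1,2), (p1,3)}
  {p2} × {1, 2, 3} = {(p2,1), (p2,2), (p2,3)}
  {p1, p2} × {1, 2} = {(p1,1), (p1,2), (p2,1), (p2,2)}
  {p1, p2} × {1, 3} = {(p1,1), (p1,3), (p2,1), (p2,3)}
  {p1, p2} × {1, 2, 3} = {(p1,1), (p1,2), (p1,3), (p2,1), (p2,2), (p2,3)}
These 16 distinct sets form the basis B.
Close under arbitrary unions to get τ_{X×Y}; counting gives |τ_{X×Y}| = 36.


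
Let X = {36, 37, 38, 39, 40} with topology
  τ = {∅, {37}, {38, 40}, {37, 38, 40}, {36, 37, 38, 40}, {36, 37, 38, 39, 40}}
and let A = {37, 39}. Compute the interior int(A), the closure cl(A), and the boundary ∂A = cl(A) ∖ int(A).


int(A) = {37}, cl(A) = {36, 37, 39}, ∂A = {36, 39}.

Closed sets in (X, τ) are complements of opens:
  closed(X, τ) = {∅, {39}, {36, 39}, {36, 37, 39}, {36, 38, 39, 40}, {36, 37, 38, 39, 40}}.
int(A) = ⋃ {U ∈ τ : U ⊆ A}. Opens contained in A: ∅, {37}.
Taking the union of these: int(A) = {37}.
cl(A) = ⋂ {C closed : A ⊆ C}. Closed sets containing A: {36, 37, 39}, {36, 37, 38, 39, 40}.
Intersecting these: cl(A) = {36, 37, 39}.
∂A = cl(A) ∖ int(A) = {36, 37, 39} ∖ {37} = {36, 39}.


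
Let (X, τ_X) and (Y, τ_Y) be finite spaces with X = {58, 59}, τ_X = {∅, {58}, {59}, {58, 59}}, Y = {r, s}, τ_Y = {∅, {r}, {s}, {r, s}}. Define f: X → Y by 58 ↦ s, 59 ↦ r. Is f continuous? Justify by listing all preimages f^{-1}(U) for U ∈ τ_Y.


f IS continuous.

Compute f^{-1}(U) for each U ∈ τ_Y:
  U = ∅: f^{-1}(U) = ∅ ∈ τ_X ✓.
  U = {r}: f^{-1}(U) = {59} ∈ τ_X ✓.
  U = {s}: f^{-1}(U) = {58} ∈ τ_X ✓.
  U = {r, s}: f^{-1}(U) = {58, 59} ∈ τ_X ✓.
Every preimage lies in τ_X, so f IS continuous.


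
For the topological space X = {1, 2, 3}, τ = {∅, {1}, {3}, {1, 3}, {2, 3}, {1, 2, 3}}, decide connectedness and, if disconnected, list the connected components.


(X, τ) is disconnected; components = [{1}, {2, 3}].

Find clopen sets (U ∈ τ with X ∖ U ∈ τ):
  U = ∅, X ∖ U = {1, 2, 3} — both open, so U is clopen.
  U = {1}, X ∖ U = {2, 3} — both open, so U is clopen.
  U = {2, 3}, X ∖ U = {1} — both open, so U is clopen.
  U = {1, 2, 3}, X ∖ U = ∅ — both open, so U is clopen.
Nontrivial clopen(s) exist: e.g. {2, 3}. So (X, τ) is disconnected.
Compute connected components by grouping points that agree on all clopens:
  component: {1}
  component: {2, 3}


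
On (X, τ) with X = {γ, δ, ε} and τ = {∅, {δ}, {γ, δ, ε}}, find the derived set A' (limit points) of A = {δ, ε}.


A' = {γ, ε}

For each x ∈ X, list the open sets U ∈ τ with x ∈ U, then check whether U ∩ (A ∖ {x}) ≠ ∅ for every such U.
  x = γ: opens ∋ x are {γ, δ, ε}; each meets A ∖ {γ}, so x IS a limit point.
  x = δ: open {δ} ∋ x has {δ} ∩ (A ∖ {δ}) = ∅, so x is NOT a limit point.
  x = ε: opens ∋ x are {γ, δ, ε}; each meets A ∖ {ε}, so x IS a limit point.
Collecting: A' = {γ, ε}.


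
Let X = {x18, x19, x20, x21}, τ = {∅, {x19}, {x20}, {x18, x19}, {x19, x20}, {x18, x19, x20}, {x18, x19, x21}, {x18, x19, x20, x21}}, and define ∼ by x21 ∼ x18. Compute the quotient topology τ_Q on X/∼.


X/∼ = {[x18=x21], [x19], [x20]}; |τ_Q| = 6.

Equivalence classes: [x18=x21], [x19], [x20].
Quotient map π: X → X/∼ sends x18 ↦ [x18=x21], x19 ↦ [x19], x20 ↦ [x20], x21 ↦ [x18=x21].
For each subset V ⊆ X/∼, compute π^{-1}(V) ⊆ X and check whether π^{-1}(V) ∈ τ. V is open in τ_Q iff π^{-1}(V) ∈ τ.
  V = {}: π^{-1}(V) = ∅ ∈ τ ✓.
  V = {[x18=x21]}: π^{-1}(V) = {x18, x21} ∉ τ ✗.
  V = {[x19]}: π^{-1}(V) = {x19} ∈ τ ✓.
  V = {[x18=x21], [x19]}: π^{-1}(V) = {x18, x19, x21} ∈ τ ✓.
  V = {[x20]}: π^{-1}(V) = {x20} ∈ τ ✓.
  V = {[x18=x21], [x20]}: π^{-1}(V) = {x18, x20, x21} ∉ τ ✗.
  V = {[x19], [x20]}: π^{-1}(V) = {x19, x20} ∈ τ ✓.
  V = {[x18=x21], [x19], [x20]}: π^{-1}(V) = {x18, x19, x20, x21} ∈ τ ✓.
Open sets in the quotient: τ_Q = {{}, {[x19]}, {[x18=x21], [x19]}, {[x20]}, {[x19], [x20]}, {[x18=x21], [x19], [x20]}} (6 elements).


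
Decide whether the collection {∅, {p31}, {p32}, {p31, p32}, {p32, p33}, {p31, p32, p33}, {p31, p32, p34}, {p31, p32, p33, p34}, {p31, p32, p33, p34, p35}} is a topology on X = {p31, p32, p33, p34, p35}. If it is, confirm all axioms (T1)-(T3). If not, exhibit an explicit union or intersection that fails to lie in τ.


τ IS a topology on X.

Axiom (T1): ∅ ∈ τ? Yes; X ∈ τ? Yes.
Axiom (T2/T3): check pairwise unions and intersections of members of τ.
All pairwise intersections and unions checked — each lies in τ. Therefore τ satisfies (T1), (T2), (T3): it IS a topology on X.


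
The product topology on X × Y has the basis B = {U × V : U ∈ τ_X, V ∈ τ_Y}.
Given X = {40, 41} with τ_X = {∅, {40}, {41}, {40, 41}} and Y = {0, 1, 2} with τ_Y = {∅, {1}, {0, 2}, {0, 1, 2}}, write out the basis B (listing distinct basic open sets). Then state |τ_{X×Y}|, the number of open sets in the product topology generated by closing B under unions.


Basis B = {∅ × ∅, {40} × {1}, {41} × {1}, {40} × {0, 2}, {40, 41} × {1}, {41} × {0, 2}, {40} × {0, 1, 2}, {41} × {0, 1, 2}, {40, 41} × {0, 2}, {40, 41} × {0, 1, 2}}; |τ_{X×Y}| = 16.

Enumerate products U × V with U ∈ τ_X, V ∈ τ_Y (deduplicated):
  ∅ × ∅ = {} (∅)
  {40} × {1} = {(40,1)}
  {41} × {1} = {(41,1)}
  {40} × {0, 2} = {(40,0), (40,2)}
  {40, 41} × {1} = {(40,1), (41,1)}
  {41} × {0, 2} = {(41,0), (41,2)}
  {40} × {0, 1, 2} = {(40,0), (40,1), (40,2)}
  {41} × {0, 1, 2} = {(41,0), (41,1), (41,2)}
  {40, 41} × {0, 2} = {(40,0), (40,2), (41,0), (41,2)}
  {40, 41} × {0, 1, 2} = {(40,0), (40,1), (40,2), (41,0), (41,1), (41,2)}
These 10 distinct sets form the basis B.
Close under arbitrary unions to get τ_{X×Y}; counting gives |τ_{X×Y}| = 16.


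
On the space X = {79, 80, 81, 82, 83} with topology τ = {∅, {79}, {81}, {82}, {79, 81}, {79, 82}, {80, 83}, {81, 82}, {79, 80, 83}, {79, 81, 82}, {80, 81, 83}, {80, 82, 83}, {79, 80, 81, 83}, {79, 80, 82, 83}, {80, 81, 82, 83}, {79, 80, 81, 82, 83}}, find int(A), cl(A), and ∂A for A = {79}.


int(A) = {79}, cl(A) = {79}, ∂A = ∅.

Closed sets in (X, τ) are complements of opens:
  closed(X, τ) = {∅, {79}, {81}, {82}, {79, 81}, {79, 82}, {80, 83}, {81, 82}, {79, 80, 83}, {79, 81, 82}, {80, 81, 83}, {80, 82, 83}, {79, 80, 81, 83}, {79, 80, 82, 83}, {80, 81, 82, 83}, {79, 80, 81, 82, 83}}.
int(A) = ⋃ {U ∈ τ : U ⊆ A}. Opens contained in A: ∅, {79}.
Taking the union of these: int(A) = {79}.
cl(A) = ⋂ {C closed : A ⊆ C}. Closed sets containing A: {79}, {79, 81}, {79, 82}, {79, 80, 83}, {79, 81, 82}, {79, 80, 81, 83}, {79, 80, 82, 83}, {79, 80, 81, 82, 83}.
Intersecting these: cl(A) = {79}.
∂A = cl(A) ∖ int(A) = {79} ∖ {79} = ∅.


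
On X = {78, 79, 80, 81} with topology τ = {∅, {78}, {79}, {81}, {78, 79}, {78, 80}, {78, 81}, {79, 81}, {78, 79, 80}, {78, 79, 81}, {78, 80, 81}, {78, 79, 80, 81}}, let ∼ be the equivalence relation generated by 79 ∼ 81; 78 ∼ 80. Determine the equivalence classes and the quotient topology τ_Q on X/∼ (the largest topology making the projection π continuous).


X/∼ = {[78=80], [79=81]}; |τ_Q| = 4.

Equivalence classes: [78=80], [79=81].
Quotient map π: X → X/∼ sends 78 ↦ [78=80], 79 ↦ [79=81], 80 ↦ [78=80], 81 ↦ [79=81].
For each subset V ⊆ X/∼, compute π^{-1}(V) ⊆ X and check whether π^{-1}(V) ∈ τ. V is open in τ_Q iff π^{-1}(V) ∈ τ.
  V = {}: π^{-1}(V) = ∅ ∈ τ ✓.
  V = {[78=80]}: π^{-1}(V) = {78, 80} ∈ τ ✓.
  V = {[79=81]}: π^{-1}(V) = {79, 81} ∈ τ ✓.
  V = {[78=80], [79=81]}: π^{-1}(V) = {78, 79, 80, 81} ∈ τ ✓.
Open sets in the quotient: τ_Q = {{}, {[78=80]}, {[79=81]}, {[78=80], [79=81]}} (4 elements).


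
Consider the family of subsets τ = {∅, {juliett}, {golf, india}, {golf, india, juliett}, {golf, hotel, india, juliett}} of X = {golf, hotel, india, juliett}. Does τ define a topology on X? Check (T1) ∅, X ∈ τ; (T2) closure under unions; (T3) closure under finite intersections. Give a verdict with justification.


τ IS a topology on X.

Axiom (T1): ∅ ∈ τ? Yes; X ∈ τ? Yes.
Axiom (T2/T3): check pairwise unions and intersections of members of τ.
All pairwise intersections and unions checked — each lies in τ. Therefore τ satisfies (T1), (T2), (T3): it IS a topology on X.


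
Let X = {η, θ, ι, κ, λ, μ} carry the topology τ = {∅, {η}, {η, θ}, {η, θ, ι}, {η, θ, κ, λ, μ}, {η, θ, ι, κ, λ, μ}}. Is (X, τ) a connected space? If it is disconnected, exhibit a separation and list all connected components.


(X, τ) is connected.

Find clopen sets (U ∈ τ with X ∖ U ∈ τ):
  U = ∅, X ∖ U = {η, θ, ι, κ, λ, μ} — both open, so U is clopen.
  U = {η, θ, ι, κ, λ, μ}, X ∖ U = ∅ — both open, so U is clopen.
Only trivial clopens (∅ and X) exist, so (X, τ) is connected.
Compute connected components by grouping points that agree on all clopens:
  component: {η, θ, ι, κ, λ, μ}


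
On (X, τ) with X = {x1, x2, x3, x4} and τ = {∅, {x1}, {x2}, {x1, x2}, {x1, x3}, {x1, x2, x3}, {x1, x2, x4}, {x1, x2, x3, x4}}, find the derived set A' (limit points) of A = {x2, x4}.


A' = {x4}

For each x ∈ X, list the open sets U ∈ τ with x ∈ U, then check whether U ∩ (A ∖ {x}) ≠ ∅ for every such U.
  x = x1: open {x1} ∋ x has {x1} ∩ (A ∖ {x1}) = ∅, so x is NOT a limit point.
  x = x2: open {x2} ∋ x has {x2} ∩ (A ∖ {x2}) = ∅, so x is NOT a limit point.
  x = x3: open {x1, x3} ∋ x has {x1, x3} ∩ (A ∖ {x3}) = ∅, so x is NOT a limit point.
  x = x4: opens ∋ x are {x1, x2, x4}, {x1, x2, x3, x4}; each meets A ∖ {x4}, so x IS a limit point.
Collecting: A' = {x4}.


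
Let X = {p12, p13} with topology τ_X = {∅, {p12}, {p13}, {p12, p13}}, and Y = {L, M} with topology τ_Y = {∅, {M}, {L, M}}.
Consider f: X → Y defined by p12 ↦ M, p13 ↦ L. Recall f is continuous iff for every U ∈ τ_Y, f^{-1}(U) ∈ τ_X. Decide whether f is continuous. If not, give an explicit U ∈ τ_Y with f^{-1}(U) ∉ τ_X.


f IS continuous.

Compute f^{-1}(U) for each U ∈ τ_Y:
  U = ∅: f^{-1}(U) = ∅ ∈ τ_X ✓.
  U = {M}: f^{-1}(U) = {p12} ∈ τ_X ✓.
  U = {L, M}: f^{-1}(U) = {p12, p13} ∈ τ_X ✓.
Every preimage lies in τ_X, so f IS continuous.


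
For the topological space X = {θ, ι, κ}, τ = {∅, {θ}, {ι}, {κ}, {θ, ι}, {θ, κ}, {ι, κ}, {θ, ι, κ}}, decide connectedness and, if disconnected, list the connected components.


(X, τ) is disconnected; components = [{θ}, {ι}, {κ}].

Find clopen sets (U ∈ τ with X ∖ U ∈ τ):
  U = ∅, X ∖ U = {θ, ι, κ} — both open, so U is clopen.
  U = {θ}, X ∖ U = {ι, κ} — both open, so U is clopen.
  U = {ι}, X ∖ U = {θ, κ} — both open, so U is clopen.
  U = {κ}, X ∖ U = {θ, ι} — both open, so U is clopen.
  U = {θ, ι}, X ∖ U = {κ} — both open, so U is clopen.
  U = {θ, κ}, X ∖ U = {ι} — both open, so U is clopen.
  U = {ι, κ}, X ∖ U = {θ} — both open, so U is clopen.
  U = {θ, ι, κ}, X ∖ U = ∅ — both open, so U is clopen.
Nontrivial clopen(s) exist: e.g. {θ, ι}. So (X, τ) is disconnected.
Compute connected components by grouping points that agree on all clopens:
  component: {θ}
  component: {ι}
  component: {κ}


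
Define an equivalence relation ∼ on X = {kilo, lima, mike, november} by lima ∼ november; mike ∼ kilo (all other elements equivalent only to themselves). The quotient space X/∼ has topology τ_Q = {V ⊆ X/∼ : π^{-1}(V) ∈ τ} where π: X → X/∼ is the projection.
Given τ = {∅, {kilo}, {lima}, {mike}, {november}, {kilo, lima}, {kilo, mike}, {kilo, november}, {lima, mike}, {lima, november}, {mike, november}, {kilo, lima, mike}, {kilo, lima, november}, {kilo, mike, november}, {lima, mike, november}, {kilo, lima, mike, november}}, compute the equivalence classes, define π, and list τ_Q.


X/∼ = {[kilo=mike], [lima=november]}; |τ_Q| = 4.

Equivalence classes: [kilo=mike], [lima=november].
Quotient map π: X → X/∼ sends kilo ↦ [kilo=mike], lima ↦ [lima=november], mike ↦ [kilo=mike], november ↦ [lima=november].
For each subset V ⊆ X/∼, compute π^{-1}(V) ⊆ X and check whether π^{-1}(V) ∈ τ. V is open in τ_Q iff π^{-1}(V) ∈ τ.
  V = {}: π^{-1}(V) = ∅ ∈ τ ✓.
  V = {[kilo=mike]}: π^{-1}(V) = {kilo, mike} ∈ τ ✓.
  V = {[lima=november]}: π^{-1}(V) = {lima, november} ∈ τ ✓.
  V = {[kilo=mike], [lima=november]}: π^{-1}(V) = {kilo, lima, mike, november} ∈ τ ✓.
Open sets in the quotient: τ_Q = {{}, {[kilo=mike]}, {[lima=november]}, {[kilo=mike], [lima=november]}} (4 elements).


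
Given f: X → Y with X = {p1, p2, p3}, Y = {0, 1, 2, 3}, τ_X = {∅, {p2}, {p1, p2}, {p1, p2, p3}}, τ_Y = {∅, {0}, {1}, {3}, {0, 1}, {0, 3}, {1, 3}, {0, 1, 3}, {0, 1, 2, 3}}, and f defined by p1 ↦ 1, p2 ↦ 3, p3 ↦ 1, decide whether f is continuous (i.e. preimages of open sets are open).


f is NOT continuous.

Compute f^{-1}(U) for each U ∈ τ_Y:
  U = ∅: f^{-1}(U) = ∅ ∈ τ_X ✓.
  U = {0}: f^{-1}(U) = ∅ ∈ τ_X ✓.
  U = {1}: f^{-1}(U) = {p1, p3} ∉ τ_X ✗.
  U = {3}: f^{-1}(U) = {p2} ∈ τ_X ✓.
  U = {0, 1}: f^{-1}(U) = {p1, p3} ∉ τ_X ✗.
  U = {0, 3}: f^{-1}(U) = {p2} ∈ τ_X ✓.
  U = {1, 3}: f^{-1}(U) = {p1, p2, p3} ∈ τ_X ✓.
  U = {0, 1, 3}: f^{-1}(U) = {p1, p2, p3} ∈ τ_X ✓.
  U = {0, 1, 2, 3}: f^{-1}(U) = {p1, p2, p3} ∈ τ_X ✓.
Found U = {1} with f^{-1}(U) = {p1, p3} not in τ_X. Therefore f is NOT continuous.


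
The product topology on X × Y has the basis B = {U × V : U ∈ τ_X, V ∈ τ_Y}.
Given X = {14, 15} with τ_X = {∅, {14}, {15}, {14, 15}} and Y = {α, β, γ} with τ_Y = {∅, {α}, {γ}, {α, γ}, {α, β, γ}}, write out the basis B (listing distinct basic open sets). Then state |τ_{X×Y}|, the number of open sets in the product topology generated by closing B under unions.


Basis B = {∅ × ∅, {14} × {α}, {14} × {γ}, {15} × {α}, {15} × {γ}, {14} × {α, γ}, {14, 15} × {α}, {14, 15} × {γ}, {15} × {α, γ}, {14} × {α, β, γ}, {15} × {α, β, γ}, {14, 15} × {α, γ}, {14, 15} × {α, β, γ}}; |τ_{X×Y}| = 25.

Enumerate products U × V with U ∈ τ_X, V ∈ τ_Y (deduplicated):
  ∅ × ∅ = {} (∅)
  {14} × {α} = {(14,α)}
  {14} × {γ} = {(14,γ)}
  {15} × {α} = {(15,α)}
  {15} × {γ} = {(15,γ)}
  {14} × {α, γ} = {(14,α), (14,γ)}
  {14, 15} × {α} = {(14,α), (15,α)}
  {14, 15} × {γ} = {(14,γ), (15,γ)}
  {15} × {α, γ} = {(15,α), (15,γ)}
  {14} × {α, β, γ} = {(14,α), (14,β), (14,γ)}
  {15} × {α, β, γ} = {(15,α), (15,β), (15,γ)}
  {14, 15} × {α, γ} = {(14,α), (14,γ), (15,α), (15,γ)}
  {14, 15} × {α, β, γ} = {(14,α), (14,β), (14,γ), (15,α), (15,β), (15,γ)}
These 13 distinct sets form the basis B.
Close under arbitrary unions to get τ_{X×Y}; counting gives |τ_{X×Y}| = 25.


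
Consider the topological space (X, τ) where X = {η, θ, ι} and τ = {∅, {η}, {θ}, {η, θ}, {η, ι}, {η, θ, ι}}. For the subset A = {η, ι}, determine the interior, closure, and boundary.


int(A) = {η, ι}, cl(A) = {η, ι}, ∂A = ∅.

Closed sets in (X, τ) are complements of opens:
  closed(X, τ) = {∅, {θ}, {ι}, {η, ι}, {θ, ι}, {η, θ, ι}}.
int(A) = ⋃ {U ∈ τ : U ⊆ A}. Opens contained in A: ∅, {η}, {η, ι}.
Taking the union of these: int(A) = {η, ι}.
cl(A) = ⋂ {C closed : A ⊆ C}. Closed sets containing A: {η, ι}, {η, θ, ι}.
Intersecting these: cl(A) = {η, ι}.
∂A = cl(A) ∖ int(A) = {η, ι} ∖ {η, ι} = ∅.


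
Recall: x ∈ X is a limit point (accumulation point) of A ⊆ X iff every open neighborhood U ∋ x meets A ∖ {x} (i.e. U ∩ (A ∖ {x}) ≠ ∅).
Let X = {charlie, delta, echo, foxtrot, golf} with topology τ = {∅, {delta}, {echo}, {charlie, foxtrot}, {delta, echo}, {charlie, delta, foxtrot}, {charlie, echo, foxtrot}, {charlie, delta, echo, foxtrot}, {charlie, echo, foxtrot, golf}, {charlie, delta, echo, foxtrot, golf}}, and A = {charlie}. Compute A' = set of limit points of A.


A' = {foxtrot, golf}

For each x ∈ X, list the open sets U ∈ τ with x ∈ U, then check whether U ∩ (A ∖ {x}) ≠ ∅ for every such U.
  x = charlie: open {charlie, foxtrot} ∋ x has {charlie, foxtrot} ∩ (A ∖ {charlie}) = ∅, so x is NOT a limit point.
  x = delta: open {delta} ∋ x has {delta} ∩ (A ∖ {delta}) = ∅, so x is NOT a limit point.
  x = echo: open {echo} ∋ x has {echo} ∩ (A ∖ {echo}) = ∅, so x is NOT a limit point.
  x = foxtrot: opens ∋ x are {charlie, foxtrot}, {charlie, delta, foxtrot}, {charlie, echo, foxtrot}, {charlie, delta, echo, foxtrot}, {charlie, echo, foxtrot, golf}, {charlie, delta, echo, foxtrot, golf}; each meets A ∖ {foxtrot}, so x IS a limit point.
  x = golf: opens ∋ x are {charlie, echo, foxtrot, golf}, {charlie, delta, echo, foxtrot, golf}; each meets A ∖ {golf}, so x IS a limit point.
Collecting: A' = {foxtrot, golf}.


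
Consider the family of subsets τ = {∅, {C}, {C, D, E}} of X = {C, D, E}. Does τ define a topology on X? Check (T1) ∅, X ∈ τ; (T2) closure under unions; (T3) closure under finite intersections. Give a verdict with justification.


τ IS a topology on X.

Axiom (T1): ∅ ∈ τ? Yes; X ∈ τ? Yes.
Axiom (T2/T3): check pairwise unions and intersections of members of τ.
All pairwise intersections and unions checked — each lies in τ. Therefore τ satisfies (T1), (T2), (T3): it IS a topology on X.


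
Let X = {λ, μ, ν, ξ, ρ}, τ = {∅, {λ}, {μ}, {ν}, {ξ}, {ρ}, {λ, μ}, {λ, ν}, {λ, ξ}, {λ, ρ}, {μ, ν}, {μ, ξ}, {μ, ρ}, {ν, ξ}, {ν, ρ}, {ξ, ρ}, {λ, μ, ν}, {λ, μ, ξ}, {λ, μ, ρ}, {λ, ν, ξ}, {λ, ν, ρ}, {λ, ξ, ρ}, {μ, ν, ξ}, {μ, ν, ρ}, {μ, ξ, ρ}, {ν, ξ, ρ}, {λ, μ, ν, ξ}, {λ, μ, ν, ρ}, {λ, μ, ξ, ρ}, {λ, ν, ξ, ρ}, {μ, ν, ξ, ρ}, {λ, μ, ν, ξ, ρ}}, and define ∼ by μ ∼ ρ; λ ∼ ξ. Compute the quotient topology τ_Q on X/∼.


X/∼ = {[λ=ξ], [μ=ρ], [ν]}; |τ_Q| = 8.

Equivalence classes: [λ=ξ], [μ=ρ], [ν].
Quotient map π: X → X/∼ sends λ ↦ [λ=ξ], μ ↦ [μ=ρ], ν ↦ [ν], ξ ↦ [λ=ξ], ρ ↦ [μ=ρ].
For each subset V ⊆ X/∼, compute π^{-1}(V) ⊆ X and check whether π^{-1}(V) ∈ τ. V is open in τ_Q iff π^{-1}(V) ∈ τ.
  V = {}: π^{-1}(V) = ∅ ∈ τ ✓.
  V = {[λ=ξ]}: π^{-1}(V) = {λ, ξ} ∈ τ ✓.
  V = {[μ=ρ]}: π^{-1}(V) = {μ, ρ} ∈ τ ✓.
  V = {[λ=ξ], [μ=ρ]}: π^{-1}(V) = {λ, μ, ξ, ρ} ∈ τ ✓.
  V = {[ν]}: π^{-1}(V) = {ν} ∈ τ ✓.
  V = {[λ=ξ], [ν]}: π^{-1}(V) = {λ, ν, ξ} ∈ τ ✓.
  V = {[μ=ρ], [ν]}: π^{-1}(V) = {μ, ν, ρ} ∈ τ ✓.
  V = {[λ=ξ], [μ=ρ], [ν]}: π^{-1}(V) = {λ, μ, ν, ξ, ρ} ∈ τ ✓.
Open sets in the quotient: τ_Q = {{}, {[λ=ξ]}, {[μ=ρ]}, {[λ=ξ], [μ=ρ]}, {[ν]}, {[λ=ξ], [ν]}, {[μ=ρ], [ν]}, {[λ=ξ], [μ=ρ], [ν]}} (8 elements).


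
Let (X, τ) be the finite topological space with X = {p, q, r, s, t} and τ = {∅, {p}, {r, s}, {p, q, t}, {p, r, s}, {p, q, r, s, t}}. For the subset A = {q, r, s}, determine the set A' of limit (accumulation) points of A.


A' = {r, s, t}

For each x ∈ X, list the open sets U ∈ τ with x ∈ U, then check whether U ∩ (A ∖ {x}) ≠ ∅ for every such U.
  x = p: open {p} ∋ x has {p} ∩ (A ∖ {p}) = ∅, so x is NOT a limit point.
  x = q: open {p, q, t} ∋ x has {p, q, t} ∩ (A ∖ {q}) = ∅, so x is NOT a limit point.
  x = r: opens ∋ x are {r, s}, {p, r, s}, {p, q, r, s, t}; each meets A ∖ {r}, so x IS a limit point.
  x = s: opens ∋ x are {r, s}, {p, r, s}, {p, q, r, s, t}; each meets A ∖ {s}, so x IS a limit point.
  x = t: opens ∋ x are {p, q, t}, {p, q, r, s, t}; each meets A ∖ {t}, so x IS a limit point.
Collecting: A' = {r, s, t}.
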